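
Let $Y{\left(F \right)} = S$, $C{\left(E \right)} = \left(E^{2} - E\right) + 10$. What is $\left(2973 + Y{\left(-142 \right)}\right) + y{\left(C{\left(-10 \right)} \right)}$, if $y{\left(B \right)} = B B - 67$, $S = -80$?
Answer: $17226$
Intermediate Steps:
$C{\left(E \right)} = 10 + E^{2} - E$
$Y{\left(F \right)} = -80$
$y{\left(B \right)} = -67 + B^{2}$ ($y{\left(B \right)} = B^{2} - 67 = -67 + B^{2}$)
$\left(2973 + Y{\left(-142 \right)}\right) + y{\left(C{\left(-10 \right)} \right)} = \left(2973 - 80\right) - \left(67 - \left(10 + \left(-10\right)^{2} - -10\right)^{2}\right) = 2893 - \left(67 - \left(10 + 100 + 10\right)^{2}\right) = 2893 - \left(67 - 120^{2}\right) = 2893 + \left(-67 + 14400\right) = 2893 + 14333 = 17226$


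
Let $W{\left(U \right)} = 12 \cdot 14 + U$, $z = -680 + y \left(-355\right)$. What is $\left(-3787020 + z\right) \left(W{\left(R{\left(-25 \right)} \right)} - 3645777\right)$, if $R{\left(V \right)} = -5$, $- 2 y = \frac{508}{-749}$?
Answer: $\frac{1477555620530940}{107} \approx 1.3809 \cdot 10^{13}$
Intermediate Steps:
$y = \frac{254}{749}$ ($y = - \frac{508 \frac{1}{-749}}{2} = - \frac{508 \left(- \frac{1}{749}\right)}{2} = \left(- \frac{1}{2}\right) \left(- \frac{508}{749}\right) = \frac{254}{749} \approx 0.33912$)
$z = - \frac{599490}{749}$ ($z = -680 + \frac{254}{749} \left(-355\right) = -680 - \frac{90170}{749} = - \frac{599490}{749} \approx -800.39$)
$W{\left(U \right)} = 168 + U$
$\left(-3787020 + z\right) \left(W{\left(R{\left(-25 \right)} \right)} - 3645777\right) = \left(-3787020 - \frac{599490}{749}\right) \left(\left(168 - 5\right) - 3645777\right) = - \frac{2837077470 \left(163 - 3645777\right)}{749} = \left(- \frac{2837077470}{749}\right) \left(-3645614\right) = \frac{1477555620530940}{107}$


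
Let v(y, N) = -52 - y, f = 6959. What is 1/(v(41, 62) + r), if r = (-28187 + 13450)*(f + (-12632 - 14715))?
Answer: 1/300457863 ≈ 3.3283e-9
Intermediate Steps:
r = 300457956 (r = (-28187 + 13450)*(6959 + (-12632 - 14715)) = -14737*(6959 - 27347) = -14737*(-20388) = 300457956)
1/(v(41, 62) + r) = 1/((-52 - 1*41) + 300457956) = 1/((-52 - 41) + 300457956) = 1/(-93 + 300457956) = 1/300457863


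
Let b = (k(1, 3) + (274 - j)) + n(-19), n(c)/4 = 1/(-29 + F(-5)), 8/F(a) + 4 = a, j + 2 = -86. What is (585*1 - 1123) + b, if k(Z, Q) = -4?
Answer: -48456/269 ≈ -180.13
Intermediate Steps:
j = -88 (j = -2 - 86 = -88)
F(a) = 8/(-4 + a)
n(c) = -36/269 (n(c) = 4/(-29 + 8/(-4 - 5)) = 4/(-29 + 8/(-9)) = 4/(-29 + 8*(-⅑)) = 4/(-29 - 8/9) = 4/(-269/9) = 4*(-9/269) = -36/269)
b = 96266/269 (b = (-4 + (274 - 1*(-88))) - 36/269 = (-4 + (274 + 88)) - 36/269 = (-4 + 362) - 36/269 = 358 - 36/269 = 96266/269 ≈ 357.87)
(585*1 - 1123) + b = (585*1 - 1123) + 96266/269 = (585 - 1123) + 96266/269 = -538 + 96266/269 = -48456/269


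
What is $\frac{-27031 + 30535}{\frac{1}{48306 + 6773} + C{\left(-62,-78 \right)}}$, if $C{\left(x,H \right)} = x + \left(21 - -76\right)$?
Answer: $\frac{96498408}{963883} \approx 100.11$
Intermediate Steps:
$C{\left(x,H \right)} = 97 + x$ ($C{\left(x,H \right)} = x + \left(21 + 76\right) = x + 97 = 97 + x$)
$\frac{-27031 + 30535}{\frac{1}{48306 + 6773} + C{\left(-62,-78 \right)}} = \frac{-27031 + 30535}{\frac{1}{48306 + 6773} + \left(97 - 62\right)} = \frac{3504}{\frac{1}{55079} + 35} = \frac{3504}{\frac{1927766}{55079}} = 3504 \cdot \frac{55079}{1927766} = \frac{96498408}{963883}$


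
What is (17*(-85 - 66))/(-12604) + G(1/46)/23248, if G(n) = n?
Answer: 29838945/146508896 ≈ 0.20367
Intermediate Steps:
(17*(-85 - 66))/(-12604) + G(1/46)/23248 = (17*(-85 - 66))/(-12604) + 1/(46*23248) = (17*(-151))*(-1/12604) + (1/46)*(1/23248) = -2567*(-1/12604) + 1/1069408 = 2567/12604 + 1/1069408 = 29838945/146508896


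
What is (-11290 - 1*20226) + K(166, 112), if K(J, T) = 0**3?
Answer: -31516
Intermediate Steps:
K(J, T) = 0
(-11290 - 1*20226) + K(166, 112) = (-11290 - 1*20226) + 0 = (-11290 - 20226) + 0 = -31516 + 0 = -31516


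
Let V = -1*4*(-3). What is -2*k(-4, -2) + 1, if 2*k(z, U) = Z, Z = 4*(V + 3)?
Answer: -59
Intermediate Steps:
V = 12 (V = -4*(-3) = 12)
Z = 60 (Z = 4*(12 + 3) = 4*15 = 60)
k(z, U) = 30 (k(z, U) = (½)*60 = 30)
-2*k(-4, -2) + 1 = -2*30 + 1 = -60 + 1 = -59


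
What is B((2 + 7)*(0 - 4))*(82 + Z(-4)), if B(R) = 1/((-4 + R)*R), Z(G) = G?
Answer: 13/240 ≈ 0.054167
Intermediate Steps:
B(R) = 1/(R*(-4 + R))
B((2 + 7)*(0 - 4))*(82 + Z(-4)) = (1/((((2 + 7)*(0 - 4)))*(-4 + (2 + 7)*(0 - 4))))*(82 - 4) = (1/(((9*(-4)))*(-4 + 9*(-4))))*78 = (1/((-36)*(-4 - 36)))*78 = -1/36/(-40)*78 = -1/36*(-1/40)*78 = (1/1440)*78 = 13/240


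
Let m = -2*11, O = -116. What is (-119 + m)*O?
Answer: 16356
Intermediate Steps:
m = -22
(-119 + m)*O = (-119 - 22)*(-116) = -141*(-116) = 16356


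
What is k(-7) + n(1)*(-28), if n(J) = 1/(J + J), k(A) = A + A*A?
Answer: 28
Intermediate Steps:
k(A) = A + A**2
n(J) = 1/(2*J)
k(-7) + n(1)*(-28) = -7*(1 - 7) + ((1/2)/1)*(-28) = -7*(-6) + ((1/2)*1)*(-28) = 42 + (1/2)*(-28) = 42 - 14 = 28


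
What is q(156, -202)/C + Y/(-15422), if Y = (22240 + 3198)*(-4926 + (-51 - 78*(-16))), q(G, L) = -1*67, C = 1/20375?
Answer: -952640884/701 ≈ -1.3590e+6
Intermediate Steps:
C = 1/20375 ≈ 4.9080e-5
q(G, L) = -67
Y = -94858302 (Y = 25438*(-4926 + (-51 + 1248)) = 25438*(-4926 + 1197) = 25438*(-3729) = -94858302)
q(156, -202)/C + Y/(-15422) = -67/1/20375 - 94858302/(-15422) = -67*20375 - 94858302*(-1/15422) = -1365125 + 4311741/701 = -952640884/701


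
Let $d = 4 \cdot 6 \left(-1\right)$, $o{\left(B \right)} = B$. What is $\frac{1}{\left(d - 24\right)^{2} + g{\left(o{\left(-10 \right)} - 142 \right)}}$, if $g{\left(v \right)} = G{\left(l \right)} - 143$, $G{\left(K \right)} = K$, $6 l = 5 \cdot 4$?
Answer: $\frac{3}{6493} \approx 0.00046204$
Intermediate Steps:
$l = \frac{10}{3}$ ($l = \frac{5 \cdot 4}{6} = \frac{1}{6} \cdot 20 = \frac{10}{3} \approx 3.3333$)
$d = -24$ ($d = 24 \left(-1\right) = -24$)
$g{\left(v \right)} = - \frac{419}{3}$ ($g{\left(v \right)} = \frac{10}{3} - 143 = - \frac{419}{3}$)
$\frac{1}{\left(d - 24\right)^{2} + g{\left(o{\left(-10 \right)} - 142 \right)}} = \frac{1}{\left(-24 - 24\right)^{2} - \frac{419}{3}} = \frac{1}{\left(-48\right)^{2} - \frac{419}{3}} = \frac{1}{2304 - \frac{419}{3}} = \frac{1}{\frac{6493}{3}} = \frac{3}{6493}$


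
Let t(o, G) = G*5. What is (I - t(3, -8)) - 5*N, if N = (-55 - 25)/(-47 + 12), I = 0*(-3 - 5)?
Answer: 200/7 ≈ 28.571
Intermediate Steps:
t(o, G) = 5*G
I = 0 (I = 0*(-8) = 0)
N = 16/7 (N = -80/(-35) = -80*(-1/35) = 16/7 ≈ 2.2857)
(I - t(3, -8)) - 5*N = (0 - 5*(-8)) - 5*16/7 = (0 - 1*(-40)) - 80/7 = (0 + 40) - 80/7 = 40 - 80/7 = 200/7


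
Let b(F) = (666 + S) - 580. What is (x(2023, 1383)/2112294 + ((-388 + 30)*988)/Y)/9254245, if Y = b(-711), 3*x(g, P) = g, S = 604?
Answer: -373563185843/6743951734870350 ≈ -5.5392e-5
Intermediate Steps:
x(g, P) = g/3
b(F) = 690 (b(F) = (666 + 604) - 580 = 1270 - 580 = 690)
Y = 690
(x(2023, 1383)/2112294 + ((-388 + 30)*988)/Y)/9254245 = (((⅓)*2023)/2112294 + ((-388 + 30)*988)/690)/9254245 = ((2023/3)*(1/2112294) - 358*988*(1/690))*(1/9254245) = (2023/6336882 - 353704*1/690)*(1/9254245) = (2023/6336882 - 176852/345)*(1/9254245) = -373563185843/728741430*1/9254245 = -373563185843/6743951734870350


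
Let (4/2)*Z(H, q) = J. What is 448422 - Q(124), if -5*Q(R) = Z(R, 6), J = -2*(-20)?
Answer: 448426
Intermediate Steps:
J = 40
Z(H, q) = 20 (Z(H, q) = (½)*40 = 20)
Q(R) = -4 (Q(R) = -⅕*20 = -4)
448422 - Q(124) = 448422 - 1*(-4) = 448422 + 4 = 448426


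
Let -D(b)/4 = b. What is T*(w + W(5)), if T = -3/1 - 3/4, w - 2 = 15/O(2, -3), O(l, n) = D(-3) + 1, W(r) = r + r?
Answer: -2565/52 ≈ -49.327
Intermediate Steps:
W(r) = 2*r
D(b) = -4*b
O(l, n) = 13 (O(l, n) = -4*(-3) + 1 = 12 + 1 = 13)
w = 41/13 (w = 2 + 15/13 = 41/13 ≈ 3.1538)
T = -15/4 (T = -3*1 - 3*¼ = -3 - ¾ = -15/4 ≈ -3.7500)
T*(w + W(5)) = -15*(41/13 + 2*5)/4 = -15*(41/13 + 10)/4 = -15/4*171/13 = -2565/52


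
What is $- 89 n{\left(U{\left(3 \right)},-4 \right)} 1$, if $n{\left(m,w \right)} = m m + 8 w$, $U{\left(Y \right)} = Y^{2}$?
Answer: $-4361$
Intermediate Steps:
$n{\left(m,w \right)} = m^{2} + 8 w$
$- 89 n{\left(U{\left(3 \right)},-4 \right)} 1 = - 89 \left(\left(3^{2}\right)^{2} + 8 \left(-4\right)\right) 1 = - 89 \left(9^{2} - 32\right) 1 = - 89 \left(81 - 32\right) 1 = \left(-89\right) 49 \cdot 1 = \left(-4361\right) 1 = -4361$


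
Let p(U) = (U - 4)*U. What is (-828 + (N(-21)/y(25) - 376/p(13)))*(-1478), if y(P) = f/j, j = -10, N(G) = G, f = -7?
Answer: 148926236/117 ≈ 1.2729e+6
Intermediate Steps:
p(U) = U*(-4 + U) (p(U) = (-4 + U)*U = U*(-4 + U))
y(P) = 7/10 (y(P) = -7/(-10) = -7*(-⅒) = 7/10)
(-828 + (N(-21)/y(25) - 376/p(13)))*(-1478) = (-828 + (-21/7/10 - 376*1/(13*(-4 + 13))))*(-1478) = (-828 + (-21*10/7 - 376/(13*9)))*(-1478) = (-828 + (-30 - 376/117))*(-1478) = (-828 - 3886/117)*(-1478) = -100762/117*(-1478) = 148926236/117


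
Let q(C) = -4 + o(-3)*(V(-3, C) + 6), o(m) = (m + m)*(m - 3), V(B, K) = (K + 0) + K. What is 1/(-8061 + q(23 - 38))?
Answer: -1/8929 ≈ -0.00011199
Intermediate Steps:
V(B, K) = 2*K (V(B, K) = K + K = 2*K)
o(m) = 2*m*(-3 + m) (o(m) = (2*m)*(-3 + m) = 2*m*(-3 + m))
q(C) = 212 + 72*C (q(C) = -4 + (2*(-3)*(-3 - 3))*(2*C + 6) = -4 + (2*(-3)*(-6))*(6 + 2*C) = -4 + 36*(6 + 2*C) = -4 + (216 + 72*C) = 212 + 72*C)
1/(-8061 + q(23 - 38)) = 1/(-8061 + (212 + 72*(23 - 38))) = 1/(-8061 + (212 + 72*(-15))) = 1/(-8061 + (212 - 1080)) = 1/(-8061 - 868) = 1/(-8929) = -1/8929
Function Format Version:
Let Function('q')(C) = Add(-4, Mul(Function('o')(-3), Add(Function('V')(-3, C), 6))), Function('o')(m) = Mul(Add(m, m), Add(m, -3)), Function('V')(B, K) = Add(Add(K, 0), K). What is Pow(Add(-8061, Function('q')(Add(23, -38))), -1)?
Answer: Rational(-1, 8929) ≈ -0.00011199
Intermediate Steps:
Function('V')(B, K) = Mul(2, K) (Function('V')(B, K) = Add(K, K) = Mul(2, K))
Function('o')(m) = Mul(2, m, Add(-3, m)) (Function('o')(m) = Mul(Mul(2, m), Add(-3, m)) = Mul(2, m, Add(-3, m)))
Function('q')(C) = Add(212, Mul(72, C)) (Function('q')(C) = Add(-4, Mul(Mul(2, -3, Add(-3, -3)), Add(Mul(2, C), 6))) = Add(-4, Mul(Mul(2, -3, -6), Add(6, Mul(2, C)))) = Add(-4, Mul(36, Add(6, Mul(2, C)))) = Add(-4, Add(216, Mul(72, C))) = Add(212, Mul(72, C)))
Pow(Add(-8061, Function('q')(Add(23, -38))), -1) = Pow(Add(-8061, Add(212, Mul(72, Add(23, -38)))), -1) = Pow(Add(-8061, Add(212, Mul(72, -15))), -1) = Pow(Add(-8061, Add(212, -1080)), -1) = Pow(Add(-8061, -868), -1) = Pow(-8929, -1) = Rational(-1, 8929)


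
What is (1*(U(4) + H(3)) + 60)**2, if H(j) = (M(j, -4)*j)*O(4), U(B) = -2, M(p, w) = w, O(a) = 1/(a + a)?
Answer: 12769/4 ≈ 3192.3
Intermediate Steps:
O(a) = 1/(2*a)
H(j) = -j/2 (H(j) = (-4*j)*((1/2)/4) = (-4*j)*((1/2)*(1/4)) = -4*j*(1/8) = -j/2)
(1*(U(4) + H(3)) + 60)**2 = (1*(-2 - 1/2*3) + 60)**2 = (1*(-2 - 3/2) + 60)**2 = (1*(-7/2) + 60)**2 = (-7/2 + 60)**2 = (113/2)**2 = 12769/4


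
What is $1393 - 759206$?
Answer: $-757813$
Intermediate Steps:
$1393 - 759206 = -757813$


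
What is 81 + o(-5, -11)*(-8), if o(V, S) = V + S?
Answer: 209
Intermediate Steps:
o(V, S) = S + V
81 + o(-5, -11)*(-8) = 81 + (-11 - 5)*(-8) = 81 - 16*(-8) = 81 + 128 = 209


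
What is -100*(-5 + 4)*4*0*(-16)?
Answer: 0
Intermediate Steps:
-100*(-5 + 4)*4*0*(-16) = -100*(-1*4)*0*(-16) = -(-400)*0*(-16) = -100*0*(-16) = 0*(-16) = 0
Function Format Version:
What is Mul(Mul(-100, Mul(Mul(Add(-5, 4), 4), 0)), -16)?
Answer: 0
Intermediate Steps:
Mul(Mul(-100, Mul(Mul(Add(-5, 4), 4), 0)), -16) = Mul(Mul(-100, Mul(Mul(-1, 4), 0)), -16) = Mul(Mul(-100, Mul(-4, 0)), -16) = Mul(Mul(-100, 0), -16) = Mul(0, -16) = 0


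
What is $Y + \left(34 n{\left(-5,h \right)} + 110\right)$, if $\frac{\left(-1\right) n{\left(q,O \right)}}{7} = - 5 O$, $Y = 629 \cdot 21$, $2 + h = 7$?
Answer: $19269$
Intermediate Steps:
$h = 5$ ($h = -2 + 7 = 5$)
$Y = 13209$
$n{\left(q,O \right)} = 35 O$ ($n{\left(q,O \right)} = - 7 \left(- 5 O\right) = 35 O$)
$Y + \left(34 n{\left(-5,h \right)} + 110\right) = 13209 + \left(34 \cdot 35 \cdot 5 + 110\right) = 13209 + \left(34 \cdot 175 + 110\right) = 13209 + \left(5950 + 110\right) = 13209 + 6060 = 19269$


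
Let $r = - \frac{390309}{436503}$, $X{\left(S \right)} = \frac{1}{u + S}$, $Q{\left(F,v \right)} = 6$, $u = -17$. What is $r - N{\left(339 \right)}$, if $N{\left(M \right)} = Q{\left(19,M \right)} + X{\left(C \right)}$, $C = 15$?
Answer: $- \frac{1860717}{291002} \approx -6.3942$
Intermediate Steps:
$X{\left(S \right)} = \frac{1}{-17 + S}$
$r = - \frac{130103}{145501}$ ($r = \left(-390309\right) \frac{1}{436503} = - \frac{130103}{145501} \approx -0.89417$)
$N{\left(M \right)} = \frac{11}{2}$ ($N{\left(M \right)} = 6 + \frac{1}{-17 + 15} = 6 + \frac{1}{-2} = 6 - \frac{1}{2} = \frac{11}{2}$)
$r - N{\left(339 \right)} = - \frac{130103}{145501} - \frac{11}{2} = - \frac{1860717}{291002}$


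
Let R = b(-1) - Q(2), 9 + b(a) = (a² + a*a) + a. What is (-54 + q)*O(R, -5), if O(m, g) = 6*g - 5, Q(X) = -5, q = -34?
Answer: 3080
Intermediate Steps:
b(a) = -9 + a + 2*a² (b(a) = -9 + ((a² + a*a) + a) = -9 + ((a² + a²) + a) = -9 + (2*a² + a) = -9 + (a + 2*a²) = -9 + a + 2*a²)
R = -3 (R = (-9 - 1 + 2*(-1)²) - 1*(-5) = (-9 - 1 + 2*1) + 5 = (-9 - 1 + 2) + 5 = -8 + 5 = -3)
O(m, g) = -5 + 6*g
(-54 + q)*O(R, -5) = (-54 - 34)*(-5 + 6*(-5)) = -88*(-5 - 30) = -88*(-35) = 3080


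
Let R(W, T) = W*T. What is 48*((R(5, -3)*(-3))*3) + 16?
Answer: 6496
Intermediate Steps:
R(W, T) = T*W
48*((R(5, -3)*(-3))*3) + 16 = 48*((-3*5*(-3))*3) + 16 = 48*(-15*(-3)*3) + 16 = 48*(45*3) + 16 = 48*135 + 16 = 6480 + 16 = 6496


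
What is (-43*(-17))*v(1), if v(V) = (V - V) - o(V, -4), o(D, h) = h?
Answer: 2924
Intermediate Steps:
v(V) = 4 (v(V) = (V - V) - 1*(-4) = 0 + 4 = 4)
(-43*(-17))*v(1) = -43*(-17)*4 = 731*4 = 2924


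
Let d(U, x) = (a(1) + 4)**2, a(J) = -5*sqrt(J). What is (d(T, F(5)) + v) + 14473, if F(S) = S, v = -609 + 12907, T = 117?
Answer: 26772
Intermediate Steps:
v = 12298
d(U, x) = 1 (d(U, x) = (-5*sqrt(1) + 4)**2 = (-5*1 + 4)**2 = (-5 + 4)**2 = (-1)**2 = 1)
(d(T, F(5)) + v) + 14473 = (1 + 12298) + 14473 = 12299 + 14473 = 26772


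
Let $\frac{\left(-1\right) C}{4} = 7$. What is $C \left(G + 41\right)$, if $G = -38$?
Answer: $-84$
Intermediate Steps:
$C = -28$ ($C = \left(-4\right) 7 = -28$)
$C \left(G + 41\right) = - 28 \left(-38 + 41\right) = \left(-28\right) 3 = -84$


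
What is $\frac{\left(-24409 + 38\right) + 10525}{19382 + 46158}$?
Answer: $- \frac{6923}{32770} \approx -0.21126$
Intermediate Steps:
$\frac{\left(-24409 + 38\right) + 10525}{19382 + 46158} = \frac{-24371 + 10525}{65540} = \left(-13846\right) \frac{1}{65540} = - \frac{6923}{32770}$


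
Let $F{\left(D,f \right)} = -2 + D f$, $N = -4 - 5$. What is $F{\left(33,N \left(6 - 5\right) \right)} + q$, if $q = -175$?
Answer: $-474$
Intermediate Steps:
$N = -9$
$F{\left(33,N \left(6 - 5\right) \right)} + q = \left(-2 + 33 \left(- 9 \left(6 - 5\right)\right)\right) - 175 = \left(-2 + 33 \left(\left(-9\right) 1\right)\right) - 175 = \left(-2 + 33 \left(-9\right)\right) - 175 = \left(-2 - 297\right) - 175 = -299 - 175 = -474$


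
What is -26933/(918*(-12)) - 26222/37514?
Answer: 360751505/206627112 ≈ 1.7459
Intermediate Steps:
-26933/(918*(-12)) - 26222/37514 = -26933/(-11016) - 26222*1/37514 = -26933*(-1/11016) - 13111/18757 = 26933/11016 - 13111/18757 = 360751505/206627112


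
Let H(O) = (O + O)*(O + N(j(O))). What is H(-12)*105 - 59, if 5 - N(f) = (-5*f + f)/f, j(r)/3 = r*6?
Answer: 7501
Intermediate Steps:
j(r) = 18*r (j(r) = 3*(r*6) = 3*(6*r) = 18*r)
N(f) = 9 (N(f) = 5 - (-5*f + f)/f = 5 - (-4*f)/f = 5 - 1*(-4) = 5 + 4 = 9)
H(O) = 2*O*(9 + O) (H(O) = (O + O)*(O + 9) = (2*O)*(9 + O) = 2*O*(9 + O))
H(-12)*105 - 59 = (2*(-12)*(9 - 12))*105 - 59 = (2*(-12)*(-3))*105 - 59 = 72*105 - 59 = 7560 - 59 = 7501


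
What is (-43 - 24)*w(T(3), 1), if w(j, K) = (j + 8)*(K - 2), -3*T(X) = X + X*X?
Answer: 268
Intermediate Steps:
T(X) = -X/3 - X²/3 (T(X) = -(X + X*X)/3 = -(X + X²)/3 = -X/3 - X²/3)
w(j, K) = (-2 + K)*(8 + j) (w(j, K) = (8 + j)*(-2 + K) = (-2 + K)*(8 + j))
(-43 - 24)*w(T(3), 1) = (-43 - 24)*(-16 - (-2)*3*(1 + 3)/3 + 8*1 + 1*(-⅓*3*(1 + 3))) = -67*(-16 - (-2)*3*4/3 + 8 + 1*(-⅓*3*4)) = -67*(-16 - 2*(-4) + 8 + 1*(-4)) = -67*(-16 + 8 + 8 - 4) = -67*(-4) = 268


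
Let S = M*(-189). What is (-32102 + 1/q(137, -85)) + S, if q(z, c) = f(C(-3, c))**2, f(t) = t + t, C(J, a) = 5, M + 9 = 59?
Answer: -4155199/100 ≈ -41552.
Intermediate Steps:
M = 50 (M = -9 + 59 = 50)
f(t) = 2*t
S = -9450 (S = 50*(-189) = -9450)
q(z, c) = 100 (q(z, c) = (2*5)**2 = 10**2 = 100)
(-32102 + 1/q(137, -85)) + S = (-32102 + 1/100) - 9450 = -3210199/100 - 9450 = -4155199/100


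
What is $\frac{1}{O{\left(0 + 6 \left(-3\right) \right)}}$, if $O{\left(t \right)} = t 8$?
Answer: $- \frac{1}{144} \approx -0.0069444$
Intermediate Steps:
$O{\left(t \right)} = 8 t$
$\frac{1}{O{\left(0 + 6 \left(-3\right) \right)}} = \frac{1}{8 \left(0 + 6 \left(-3\right)\right)} = \frac{1}{8 \left(0 - 18\right)} = \frac{1}{8 \left(-18\right)} = \frac{1}{-144} = - \frac{1}{144}$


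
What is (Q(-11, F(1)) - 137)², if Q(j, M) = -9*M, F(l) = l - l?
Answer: 18769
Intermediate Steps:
F(l) = 0
(Q(-11, F(1)) - 137)² = (-9*0 - 137)² = (0 - 137)² = (-137)² = 18769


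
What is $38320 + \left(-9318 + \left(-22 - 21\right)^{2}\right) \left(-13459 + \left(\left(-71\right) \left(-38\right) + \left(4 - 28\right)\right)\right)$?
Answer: $80591485$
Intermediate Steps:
$38320 + \left(-9318 + \left(-22 - 21\right)^{2}\right) \left(-13459 + \left(\left(-71\right) \left(-38\right) + \left(4 - 28\right)\right)\right) = 38320 + \left(-9318 + \left(-43\right)^{2}\right) \left(-13459 + \left(2698 + \left(4 - 28\right)\right)\right) = 38320 + \left(-9318 + 1849\right) \left(-13459 + \left(2698 - 24\right)\right) = 38320 - 7469 \left(-13459 + 2674\right) = 38320 - -80553165 = 38320 + 80553165 = 80591485$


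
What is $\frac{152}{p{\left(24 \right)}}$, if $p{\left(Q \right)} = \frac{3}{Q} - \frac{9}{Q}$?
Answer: $-608$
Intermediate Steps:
$p{\left(Q \right)} = - \frac{6}{Q}$
$\frac{152}{p{\left(24 \right)}} = \frac{152}{\left(-6\right) \frac{1}{24}} = \frac{152}{- \frac{1}{4}} = 152 \left(-4\right) = -608$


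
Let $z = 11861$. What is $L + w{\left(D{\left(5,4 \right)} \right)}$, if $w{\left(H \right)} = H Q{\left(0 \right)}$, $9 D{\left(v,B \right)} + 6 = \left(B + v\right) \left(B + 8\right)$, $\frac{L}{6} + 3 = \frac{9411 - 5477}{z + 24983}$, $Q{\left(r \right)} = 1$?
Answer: $- \frac{166517}{27633} \approx -6.026$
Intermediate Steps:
$L = - \frac{159897}{9211}$ ($L = -18 + 6 \frac{9411 - 5477}{11861 + 24983} = -18 + 6 \cdot \frac{3934}{36844} = -18 + 6 \cdot 3934 \cdot \frac{1}{36844} = -18 + 6 \cdot \frac{1967}{18422} = -18 + \frac{5901}{9211} = - \frac{159897}{9211} \approx -17.359$)
$D{\left(v,B \right)} = - \frac{2}{3} + \frac{\left(8 + B\right) \left(B + v\right)}{9}$ ($D{\left(v,B \right)} = - \frac{2}{3} + \frac{\left(B + v\right) \left(B + 8\right)}{9} = - \frac{2}{3} + \frac{\left(B + v\right) \left(8 + B\right)}{9} = - \frac{2}{3} + \frac{\left(8 + B\right) \left(B + v\right)}{9}$)
$w{\left(H \right)} = H$ ($w{\left(H \right)} = H 1 = H$)
$L + w{\left(D{\left(5,4 \right)} \right)} = - \frac{159897}{9211} + \left(- \frac{2}{3} + \frac{4^{2}}{9} + \frac{8}{9} \cdot 4 + \frac{8}{9} \cdot 5 + \frac{1}{9} \cdot 4 \cdot 5\right) = - \frac{159897}{9211} + \left(- \frac{2}{3} + \frac{1}{9} \cdot 16 + \frac{32}{9} + \frac{40}{9} + \frac{20}{9}\right) = - \frac{159897}{9211} + \left(- \frac{2}{3} + \frac{16}{9} + \frac{32}{9} + \frac{40}{9} + \frac{20}{9}\right) = - \frac{159897}{9211} + \frac{34}{3} = - \frac{166517}{27633}$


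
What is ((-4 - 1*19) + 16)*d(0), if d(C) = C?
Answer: 0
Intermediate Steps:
((-4 - 1*19) + 16)*d(0) = ((-4 - 1*19) + 16)*0 = ((-4 - 19) + 16)*0 = (-23 + 16)*0 = -7*0 = 0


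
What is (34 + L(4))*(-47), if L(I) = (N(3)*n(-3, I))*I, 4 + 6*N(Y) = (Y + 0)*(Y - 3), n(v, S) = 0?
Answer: -1598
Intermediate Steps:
N(Y) = -2/3 + Y*(-3 + Y)/6 (N(Y) = -2/3 + ((Y + 0)*(Y - 3))/6 = -2/3 + (Y*(-3 + Y))/6 = -2/3 + Y*(-3 + Y)/6)
L(I) = 0 (L(I) = ((-2/3 - 1/2*3 + (1/6)*3**2)*0)*I = ((-2/3 - 3/2 + (1/6)*9)*0)*I = ((-2/3 - 3/2 + 3/2)*0)*I = (-2/3*0)*I = 0*I = 0)
(34 + L(4))*(-47) = (34 + 0)*(-47) = 34*(-47) = -1598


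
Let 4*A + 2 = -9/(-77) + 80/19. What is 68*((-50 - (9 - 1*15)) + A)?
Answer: -4319411/1463 ≈ -2952.4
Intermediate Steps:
A = 3405/5852 (A = -½ + (-9/(-77) + 80/19)/4 = -½ + (-9*(-1/77) + 80*(1/19))/4 = -½ + (9/77 + 80/19)/4 = -½ + (¼)*(6331/1463) = -½ + 6331/5852 = 3405/5852 ≈ 0.58185)
68*((-50 - (9 - 1*15)) + A) = 68*((-50 - (9 - 1*15)) + 3405/5852) = 68*((-50 - (9 - 15)) + 3405/5852) = 68*((-50 - 1*(-6)) + 3405/5852) = 68*((-50 + 6) + 3405/5852) = 68*(-44 + 3405/5852) = 68*(-254083/5852) = -4319411/1463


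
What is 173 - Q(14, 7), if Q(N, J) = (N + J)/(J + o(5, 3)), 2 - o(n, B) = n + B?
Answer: 152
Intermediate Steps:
o(n, B) = 2 - B - n (o(n, B) = 2 - (n + B) = 2 - (B + n) = 2 + (-B - n) = 2 - B - n)
Q(N, J) = (J + N)/(-6 + J) (Q(N, J) = (N + J)/(J + (2 - 1*3 - 1*5)) = (J + N)/(J + (2 - 3 - 5)) = (J + N)/(J - 6) = (J + N)/(-6 + J))
173 - Q(14, 7) = 173 - (7 + 14)/(-6 + 7) = 173 - 21/1 = 173 - 21 = 152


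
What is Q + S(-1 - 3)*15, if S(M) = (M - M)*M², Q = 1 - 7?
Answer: -6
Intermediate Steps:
Q = -6
S(M) = 0 (S(M) = 0*M² = 0)
Q + S(-1 - 3)*15 = -6 + 0*15 = -6 + 0 = -6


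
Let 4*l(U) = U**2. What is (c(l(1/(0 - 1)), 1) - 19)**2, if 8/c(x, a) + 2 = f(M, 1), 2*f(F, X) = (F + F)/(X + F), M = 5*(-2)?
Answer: 784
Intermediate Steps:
l(U) = U**2/4
M = -10
f(F, X) = F/(F + X) (f(F, X) = ((F + F)/(X + F))/2 = ((2*F)/(F + X))/2 = (2*F/(F + X))/2 = F/(F + X))
c(x, a) = -9 (c(x, a) = 8/(-2 - 10/(-10 + 1)) = 8/(-2 - 10/(-9)) = 8/(-2 - 10*(-1/9)) = 8/(-2 + 10/9) = 8/(-8/9) = 8*(-9/8) = -9)
(c(l(1/(0 - 1)), 1) - 19)**2 = (-9 - 19)**2 = (-28)**2 = 784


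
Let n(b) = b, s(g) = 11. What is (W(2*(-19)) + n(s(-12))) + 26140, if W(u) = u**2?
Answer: 27595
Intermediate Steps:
(W(2*(-19)) + n(s(-12))) + 26140 = ((2*(-19))**2 + 11) + 26140 = ((-38)**2 + 11) + 26140 = (1444 + 11) + 26140 = 1455 + 26140 = 27595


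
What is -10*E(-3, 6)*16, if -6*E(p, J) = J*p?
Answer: -480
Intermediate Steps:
E(p, J) = -J*p/6
-10*E(-3, 6)*16 = -(-5)*6*(-3)/3*16 = -10*3*16 = -30*16 = -480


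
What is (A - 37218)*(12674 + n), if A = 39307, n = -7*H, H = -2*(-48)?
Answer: 25072178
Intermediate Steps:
H = 96
n = -672 (n = -7*96 = -672)
(A - 37218)*(12674 + n) = (39307 - 37218)*(12674 - 672) = 2089*12002 = 25072178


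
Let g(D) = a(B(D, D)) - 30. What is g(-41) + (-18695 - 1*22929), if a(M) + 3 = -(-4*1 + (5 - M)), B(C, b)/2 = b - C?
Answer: -41658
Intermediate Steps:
B(C, b) = -2*C + 2*b (B(C, b) = 2*(b - C) = -2*C + 2*b)
a(M) = -4 + M (a(M) = -3 - (-4*1 + (5 - M)) = -3 - (-4 + (5 - M)) = -3 - (1 - M) = -3 + (-1 + M) = -4 + M)
g(D) = -34 (g(D) = (-4 + (-2*D + 2*D)) - 30 = (-4 + 0) - 30 = -4 - 30 = -34)
g(-41) + (-18695 - 1*22929) = -34 + (-18695 - 1*22929) = -34 + (-18695 - 22929) = -34 - 41624 = -41658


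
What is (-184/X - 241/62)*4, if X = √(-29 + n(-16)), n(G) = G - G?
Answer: -482/31 + 736*I*√29/29 ≈ -15.548 + 136.67*I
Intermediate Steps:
n(G) = 0
X = I*√29 (X = √(-29 + 0) = √(-29) = I*√29 ≈ 5.3852*I)
(-184/X - 241/62)*4 = (-184*(-I*√29/29) - 241/62)*4 = (-(-184)*I*√29/29 - 241*1/62)*4 = (184*I*√29/29 - 241/62)*4 = (-241/62 + 184*I*√29/29)*4 = -482/31 + 736*I*√29/29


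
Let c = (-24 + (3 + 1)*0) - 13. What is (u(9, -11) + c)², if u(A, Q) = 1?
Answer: 1296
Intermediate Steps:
c = -37 (c = (-24 + 4*0) - 13 = (-24 + 0) - 13 = -24 - 13 = -37)
(u(9, -11) + c)² = (1 - 37)² = (-36)² = 1296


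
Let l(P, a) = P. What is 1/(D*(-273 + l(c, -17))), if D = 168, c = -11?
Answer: -1/47712 ≈ -2.0959e-5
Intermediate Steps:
1/(D*(-273 + l(c, -17))) = 1/(168*(-273 - 11)) = 1/(168*(-284)) = 1/(-47712) = -1/47712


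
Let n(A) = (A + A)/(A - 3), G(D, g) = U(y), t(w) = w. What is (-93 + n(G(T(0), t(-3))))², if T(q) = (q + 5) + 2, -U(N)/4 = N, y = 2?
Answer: 1014049/121 ≈ 8380.6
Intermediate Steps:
U(N) = -4*N
T(q) = 7 + q (T(q) = (5 + q) + 2 = 7 + q)
G(D, g) = -8 (G(D, g) = -4*2 = -8)
n(A) = 2*A/(-3 + A) (n(A) = (2*A)/(-3 + A) = 2*A/(-3 + A))
(-93 + n(G(T(0), t(-3))))² = (-93 + 2*(-8)/(-3 - 8))² = (-93 + 2*(-8)/(-11))² = (-93 + 2*(-8)*(-1/11))² = (-93 + 16/11)² = (-1007/11)² = 1014049/121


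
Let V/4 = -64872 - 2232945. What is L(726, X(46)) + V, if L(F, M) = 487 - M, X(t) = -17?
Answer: -9190764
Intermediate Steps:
V = -9191268 (V = 4*(-64872 - 2232945) = 4*(-2297817) = -9191268)
L(726, X(46)) + V = (487 - 1*(-17)) - 9191268 = (487 + 17) - 9191268 = 504 - 9191268 = -9190764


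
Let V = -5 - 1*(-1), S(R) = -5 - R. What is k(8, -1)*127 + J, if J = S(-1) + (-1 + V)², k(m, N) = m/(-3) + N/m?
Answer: -8005/24 ≈ -333.54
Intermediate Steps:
V = -4 (V = -5 + 1 = -4)
k(m, N) = -m/3 + N/m (k(m, N) = m*(-⅓) + N/m = -m/3 + N/m)
J = 21 (J = (-5 - 1*(-1)) + (-1 - 4)² = (-5 + 1) + (-5)² = -4 + 25 = 21)
k(8, -1)*127 + J = (-⅓*8 - 1/8)*127 + 21 = (-8/3 - 1*⅛)*127 + 21 = (-8/3 - ⅛)*127 + 21 = -67/24*127 + 21 = -8509/24 + 21 = -8005/24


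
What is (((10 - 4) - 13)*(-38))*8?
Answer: 2128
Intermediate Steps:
(((10 - 4) - 13)*(-38))*8 = ((6 - 13)*(-38))*8 = -7*(-38)*8 = 266*8 = 2128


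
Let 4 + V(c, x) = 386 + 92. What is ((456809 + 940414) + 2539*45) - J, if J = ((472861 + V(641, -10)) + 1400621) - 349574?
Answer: -12904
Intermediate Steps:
V(c, x) = 474 (V(c, x) = -4 + (386 + 92) = -4 + 478 = 474)
J = 1524382 (J = ((472861 + 474) + 1400621) - 349574 = (473335 + 1400621) - 349574 = 1873956 - 349574 = 1524382)
((456809 + 940414) + 2539*45) - J = ((456809 + 940414) + 2539*45) - 1*1524382 = (1397223 + 114255) - 1524382 = 1511478 - 1524382 = -12904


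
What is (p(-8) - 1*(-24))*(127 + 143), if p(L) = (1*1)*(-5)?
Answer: 5130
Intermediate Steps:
p(L) = -5 (p(L) = 1*(-5) = -5)
(p(-8) - 1*(-24))*(127 + 143) = (-5 - 1*(-24))*(127 + 143) = (-5 + 24)*270 = 19*270 = 5130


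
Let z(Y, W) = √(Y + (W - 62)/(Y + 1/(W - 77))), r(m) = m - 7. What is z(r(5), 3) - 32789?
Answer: -32789 + 6*√16837/149 ≈ -32784.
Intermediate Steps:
r(m) = -7 + m
z(Y, W) = √(Y + (-62 + W)/(Y + 1/(-77 + W)))
z(r(5), 3) - 32789 = √((4774 - 62*3 + 3*(-77 + 3) + (-7 + 5)*(1 + (-7 + 5)*(-77 + 3)))/(1 + (-7 + 5)*(-77 + 3))) - 32789 = √((4774 - 186 + 3*(-74) - 2*(1 - 2*(-74)))/(1 - 2*(-74))) - 32789 = √((4774 - 186 - 222 - 2*(1 + 148))/(1 + 148)) - 32789 = √((4774 - 186 - 222 - 2*149)/149) - 32789 = √((4774 - 186 - 222 - 298)/149) - 32789 = √((1/149)*4068) - 32789 = √(4068/149) - 32789 = 6*√16837/149 - 32789 = -32789 + 6*√16837/149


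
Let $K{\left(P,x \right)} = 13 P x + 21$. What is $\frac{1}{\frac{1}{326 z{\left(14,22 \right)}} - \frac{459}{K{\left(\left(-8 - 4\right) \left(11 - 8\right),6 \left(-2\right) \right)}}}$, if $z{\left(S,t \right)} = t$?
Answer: $- \frac{13476188}{1095437} \approx -12.302$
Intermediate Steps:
$K{\left(P,x \right)} = 21 + 13 P x$ ($K{\left(P,x \right)} = 13 P x + 21 = 21 + 13 P x$)
$\frac{1}{\frac{1}{326 z{\left(14,22 \right)}} - \frac{459}{K{\left(\left(-8 - 4\right) \left(11 - 8\right),6 \left(-2\right) \right)}}} = \frac{1}{\frac{1}{326 \cdot 22} - \frac{459}{21 + 13 \left(-8 - 4\right) \left(11 - 8\right) 6 \left(-2\right)}} = \frac{1}{\frac{1}{326} \cdot \frac{1}{22} - \frac{459}{21 + 13 \left(\left(-12\right) 3\right) \left(-12\right)}} = \frac{1}{\frac{1}{7172} - \frac{459}{21 + 13 \left(-36\right) \left(-12\right)}} = \frac{1}{\frac{1}{7172} - \frac{459}{21 + 5616}} = \frac{1}{\frac{1}{7172} - \frac{459}{5637}} = \frac{1}{\frac{1}{7172} - \frac{153}{1879}} = \frac{1}{- \frac{1095437}{13476188}} = - \frac{13476188}{1095437}$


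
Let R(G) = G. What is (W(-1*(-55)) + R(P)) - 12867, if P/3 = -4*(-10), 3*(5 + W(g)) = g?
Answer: -38201/3 ≈ -12734.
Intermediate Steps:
W(g) = -5 + g/3
P = 120 (P = 3*(-4*(-10)) = 3*40 = 120)
(W(-1*(-55)) + R(P)) - 12867 = ((-5 + (-1*(-55))/3) + 120) - 12867 = ((-5 + (⅓)*55) + 120) - 12867 = ((-5 + 55/3) + 120) - 12867 = (40/3 + 120) - 12867 = 400/3 - 12867 = -38201/3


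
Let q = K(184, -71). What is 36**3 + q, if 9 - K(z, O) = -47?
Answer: 46712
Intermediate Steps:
K(z, O) = 56 (K(z, O) = 9 - 1*(-47) = 9 + 47 = 56)
q = 56
36**3 + q = 36**3 + 56 = 46656 + 56 = 46712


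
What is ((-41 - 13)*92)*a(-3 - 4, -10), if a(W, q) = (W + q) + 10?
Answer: 34776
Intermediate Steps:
a(W, q) = 10 + W + q
((-41 - 13)*92)*a(-3 - 4, -10) = ((-41 - 13)*92)*(10 + (-3 - 4) - 10) = (-54*92)*(10 - 7 - 10) = -4968*(-7) = 34776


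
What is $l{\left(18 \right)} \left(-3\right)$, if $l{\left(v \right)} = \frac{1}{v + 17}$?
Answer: $- \frac{3}{35} \approx -0.085714$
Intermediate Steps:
$l{\left(v \right)} = \frac{1}{17 + v}$
$l{\left(18 \right)} \left(-3\right) = \frac{1}{17 + 18} \left(-3\right) = \frac{1}{35} \left(-3\right) = - \frac{3}{35}$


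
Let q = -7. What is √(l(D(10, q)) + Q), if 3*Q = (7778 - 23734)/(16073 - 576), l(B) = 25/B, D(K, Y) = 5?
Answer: √10065255009/46491 ≈ 2.1580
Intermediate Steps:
Q = -15956/46491 (Q = ((7778 - 23734)/(16073 - 576))/3 = (-15956/15497)/3 = (-15956*1/15497)/3 = (⅓)*(-15956/15497) = -15956/46491 ≈ -0.34321)
√(l(D(10, q)) + Q) = √(25/5 - 15956/46491) = √(25*(⅕) - 15956/46491) = √(5 - 15956/46491) = √(216499/46491) = √10065255009/46491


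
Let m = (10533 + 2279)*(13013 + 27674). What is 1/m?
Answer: 1/521281844 ≈ 1.9183e-9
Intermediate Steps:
m = 521281844 (m = 12812*40687 = 521281844)
1/m = 1/521281844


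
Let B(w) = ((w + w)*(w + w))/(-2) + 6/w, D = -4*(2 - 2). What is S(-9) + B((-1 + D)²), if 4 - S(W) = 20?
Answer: -12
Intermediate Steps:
S(W) = -16 (S(W) = 4 - 1*20 = 4 - 20 = -16)
D = 0 (D = -4*0 = 0)
B(w) = -2*w² + 6/w (B(w) = ((2*w)*(2*w))*(-½) + 6/w = (4*w²)*(-½) + 6/w = -2*w² + 6/w)
S(-9) + B((-1 + D)²) = -16 + 2*(3 - ((-1 + 0)²)³)/((-1 + 0)²) = -16 + 2*(3 - ((-1)²)³)/((-1)²) = -16 + 2*(3 - 1*1³)/1 = -16 + 2*1*(3 - 1*1) = -16 + 2*1*(3 - 1) = -16 + 2*1*2 = -16 + 4 = -12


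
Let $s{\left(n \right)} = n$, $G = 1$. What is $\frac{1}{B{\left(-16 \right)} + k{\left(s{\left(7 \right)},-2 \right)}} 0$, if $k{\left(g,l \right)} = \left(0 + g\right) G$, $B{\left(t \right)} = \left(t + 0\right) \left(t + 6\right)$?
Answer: $0$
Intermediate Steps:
$B{\left(t \right)} = t \left(6 + t\right)$
$k{\left(g,l \right)} = g$ ($k{\left(g,l \right)} = \left(0 + g\right) 1 = g 1 = g$)
$\frac{1}{B{\left(-16 \right)} + k{\left(s{\left(7 \right)},-2 \right)}} 0 = \frac{1}{- 16 \left(6 - 16\right) + 7} \cdot 0 = \frac{1}{\left(-16\right) \left(-10\right) + 7} \cdot 0 = \frac{1}{160 + 7} \cdot 0 = \frac{1}{167} \cdot 0 = 0$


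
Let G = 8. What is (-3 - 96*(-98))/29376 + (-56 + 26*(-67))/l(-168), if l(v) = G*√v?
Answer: 1045/3264 + 899*I*√42/336 ≈ 0.32016 + 17.34*I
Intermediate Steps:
l(v) = 8*√v
(-3 - 96*(-98))/29376 + (-56 + 26*(-67))/l(-168) = (-3 - 96*(-98))/29376 + (-56 + 26*(-67))/((8*√(-168))) = (-3 + 9408)*(1/29376) + (-56 - 1742)/((8*(2*I*√42))) = 9405*(1/29376) - 1798*(-I*√42/672) = 1045/3264 - (-899)*I*√42/336 = 1045/3264 + 899*I*√42/336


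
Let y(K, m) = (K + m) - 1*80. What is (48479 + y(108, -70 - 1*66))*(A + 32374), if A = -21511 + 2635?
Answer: 652911758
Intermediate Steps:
A = -18876
y(K, m) = -80 + K + m (y(K, m) = (K + m) - 80 = -80 + K + m)
(48479 + y(108, -70 - 1*66))*(A + 32374) = (48479 + (-80 + 108 + (-70 - 1*66)))*(-18876 + 32374) = (48479 + (-80 + 108 + (-70 - 66)))*13498 = (48479 + (-80 + 108 - 136))*13498 = (48479 - 108)*13498 = 48371*13498 = 652911758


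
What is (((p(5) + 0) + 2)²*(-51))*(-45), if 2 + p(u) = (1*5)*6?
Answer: 2065500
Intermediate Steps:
p(u) = 28 (p(u) = -2 + (1*5)*6 = -2 + 5*6 = -2 + 30 = 28)
(((p(5) + 0) + 2)²*(-51))*(-45) = (((28 + 0) + 2)²*(-51))*(-45) = ((28 + 2)²*(-51))*(-45) = (30²*(-51))*(-45) = (900*(-51))*(-45) = -45900*(-45) = 2065500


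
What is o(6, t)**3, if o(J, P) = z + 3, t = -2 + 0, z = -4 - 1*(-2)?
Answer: 1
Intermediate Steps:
z = -2 (z = -4 + 2 = -2)
t = -2
o(J, P) = 1 (o(J, P) = -2 + 3 = 1)
o(6, t)**3 = 1**3 = 1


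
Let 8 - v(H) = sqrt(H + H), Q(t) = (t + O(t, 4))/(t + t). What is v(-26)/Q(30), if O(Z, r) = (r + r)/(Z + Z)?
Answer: 1800/113 - 450*I*sqrt(13)/113 ≈ 15.929 - 14.358*I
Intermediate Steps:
O(Z, r) = r/Z (O(Z, r) = (2*r)/((2*Z)) = (2*r)*(1/(2*Z)) = r/Z)
Q(t) = (t + 4/t)/(2*t) (Q(t) = (t + 4/t)/(t + t) = (t + 4/t)/((2*t)) = (t + 4/t)*(1/(2*t)) = (t + 4/t)/(2*t))
v(H) = 8 - sqrt(2)*sqrt(H) (v(H) = 8 - sqrt(H + H) = 8 - sqrt(2*H) = 8 - sqrt(2)*sqrt(H))
v(-26)/Q(30) = (8 - sqrt(2)*sqrt(-26))/(1/2 + 2/30**2) = (8 - sqrt(2)*I*sqrt(26))/(1/2 + 2*(1/900)) = (8 - 2*I*sqrt(13))/(1/2 + 1/450) = (8 - 2*I*sqrt(13))/(113/225) = (8 - 2*I*sqrt(13))*(225/113) = 1800/113 - 450*I*sqrt(13)/113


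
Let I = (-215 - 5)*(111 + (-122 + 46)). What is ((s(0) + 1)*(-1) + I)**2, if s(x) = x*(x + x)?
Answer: 59305401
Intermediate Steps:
s(x) = 2*x**2 (s(x) = x*(2*x) = 2*x**2)
I = -7700 (I = -220*(111 - 76) = -220*35 = -7700)
((s(0) + 1)*(-1) + I)**2 = ((2*0**2 + 1)*(-1) - 7700)**2 = ((2*0 + 1)*(-1) - 7700)**2 = ((0 + 1)*(-1) - 7700)**2 = (1*(-1) - 7700)**2 = (-1 - 7700)**2 = (-7701)**2 = 59305401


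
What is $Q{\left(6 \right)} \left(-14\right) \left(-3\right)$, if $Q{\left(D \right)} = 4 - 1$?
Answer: $126$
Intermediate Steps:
$Q{\left(D \right)} = 3$
$Q{\left(6 \right)} \left(-14\right) \left(-3\right) = 3 \left(-14\right) \left(-3\right) = \left(-42\right) \left(-3\right) = 126$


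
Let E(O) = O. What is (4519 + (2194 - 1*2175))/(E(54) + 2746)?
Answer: 2269/1400 ≈ 1.6207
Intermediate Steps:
(4519 + (2194 - 1*2175))/(E(54) + 2746) = (4519 + (2194 - 1*2175))/(54 + 2746) = (4519 + (2194 - 2175))/2800 = (4519 + 19)*(1/2800) = 4538*(1/2800) = 2269/1400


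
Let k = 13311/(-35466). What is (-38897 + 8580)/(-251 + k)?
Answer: 51201082/424537 ≈ 120.60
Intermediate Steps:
k = -4437/11822 (k = 13311*(-1/35466) = -4437/11822 ≈ -0.37532)
(-38897 + 8580)/(-251 + k) = (-38897 + 8580)/(-251 - 4437/11822) = -30317/(-2971759/11822) = -30317*(-11822/2971759) = 51201082/424537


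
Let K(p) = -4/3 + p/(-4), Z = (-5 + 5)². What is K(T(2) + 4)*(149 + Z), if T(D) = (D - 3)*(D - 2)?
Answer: -1043/3 ≈ -347.67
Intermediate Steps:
T(D) = (-3 + D)*(-2 + D)
Z = 0 (Z = 0² = 0)
K(p) = -4/3 - p/4 (K(p) = -4*⅓ + p*(-¼) = -4/3 - p/4)
K(T(2) + 4)*(149 + Z) = (-4/3 - ((6 + 2² - 5*2) + 4)/4)*(149 + 0) = (-4/3 - ((6 + 4 - 10) + 4)/4)*149 = (-4/3 - (0 + 4)/4)*149 = (-4/3 - ¼*4)*149 = (-4/3 - 1)*149 = -7/3*149 = -1043/3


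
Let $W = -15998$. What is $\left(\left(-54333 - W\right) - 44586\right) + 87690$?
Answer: $4769$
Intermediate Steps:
$\left(\left(-54333 - W\right) - 44586\right) + 87690 = \left(\left(-54333 - -15998\right) - 44586\right) + 87690 = \left(\left(-54333 + 15998\right) - 44586\right) + 87690 = \left(-38335 - 44586\right) + 87690 = -82921 + 87690 = 4769$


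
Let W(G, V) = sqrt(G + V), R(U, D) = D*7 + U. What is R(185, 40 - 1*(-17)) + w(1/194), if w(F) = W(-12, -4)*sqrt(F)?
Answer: 584 + 2*I*sqrt(194)/97 ≈ 584.0 + 0.28718*I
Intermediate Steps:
R(U, D) = U + 7*D (R(U, D) = 7*D + U = U + 7*D)
w(F) = 4*I*sqrt(F) (w(F) = sqrt(-12 - 4)*sqrt(F) = sqrt(-16)*sqrt(F) = (4*I)*sqrt(F) = 4*I*sqrt(F))
R(185, 40 - 1*(-17)) + w(1/194) = (185 + 7*(40 - 1*(-17))) + 4*I*sqrt(1/194) = (185 + 7*(40 + 17)) + 4*I*sqrt(1/194) = (185 + 7*57) + 4*I*(sqrt(194)/194) = (185 + 399) + 2*I*sqrt(194)/97 = 584 + 2*I*sqrt(194)/97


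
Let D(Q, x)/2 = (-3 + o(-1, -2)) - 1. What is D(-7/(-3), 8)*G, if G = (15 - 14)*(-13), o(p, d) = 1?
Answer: 78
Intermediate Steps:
G = -13 (G = 1*(-13) = -13)
D(Q, x) = -6 (D(Q, x) = 2*((-3 + 1) - 1) = 2*(-2 - 1) = 2*(-3) = -6)
D(-7/(-3), 8)*G = -6*(-13) = 78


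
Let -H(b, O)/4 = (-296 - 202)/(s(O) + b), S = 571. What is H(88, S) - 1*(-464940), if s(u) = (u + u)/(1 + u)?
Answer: 11967660372/25739 ≈ 4.6496e+5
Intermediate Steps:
s(u) = 2*u/(1 + u) (s(u) = (2*u)/(1 + u) = 2*u/(1 + u))
H(b, O) = 1992/(b + 2*O/(1 + O)) (H(b, O) = -4*(-296 - 202)/(2*O/(1 + O) + b) = -(-1992)/(b + 2*O/(1 + O)) = 1992/(b + 2*O/(1 + O)))
H(88, S) - 1*(-464940) = 1992*(1 + 571)/(2*571 + 88*(1 + 571)) - 1*(-464940) = 1992*572/(1142 + 88*572) + 464940 = 1992*572/(1142 + 50336) + 464940 = 1992*572/51478 + 464940 = 1992*(1/51478)*572 + 464940 = 569712/25739 + 464940 = 11967660372/25739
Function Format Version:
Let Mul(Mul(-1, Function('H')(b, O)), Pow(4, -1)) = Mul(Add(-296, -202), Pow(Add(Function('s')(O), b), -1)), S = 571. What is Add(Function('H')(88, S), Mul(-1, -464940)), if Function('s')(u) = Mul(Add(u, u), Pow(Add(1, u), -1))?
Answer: Rational(11967660372, 25739) ≈ 4.6496e+5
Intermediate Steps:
Function('s')(u) = Mul(2, u, Pow(Add(1, u), -1)) (Function('s')(u) = Mul(Mul(2, u), Pow(Add(1, u), -1)) = Mul(2, u, Pow(Add(1, u), -1)))
Function('H')(b, O) = Mul(1992, Pow(Add(b, Mul(2, O, Pow(Add(1, O), -1))), -1)) (Function('H')(b, O) = Mul(-4, Mul(Add(-296, -202), Pow(Add(Mul(2, O, Pow(Add(1, O), -1)), b), -1))) = Mul(-4, Mul(-498, Pow(Add(b, Mul(2, O, Pow(Add(1, O), -1))), -1))) = Mul(1992, Pow(Add(b, Mul(2, O, Pow(Add(1, O), -1))), -1)))
Add(Function('H')(88, S), Mul(-1, -464940)) = Add(Mul(1992, Pow(Add(Mul(2, 571), Mul(88, Add(1, 571))), -1), Add(1, 571)), Mul(-1, -464940)) = Add(Mul(1992, Pow(Add(1142, Mul(88, 572)), -1), 572), 464940) = Add(Mul(1992, Pow(Add(1142, 50336), -1), 572), 464940) = Add(Mul(1992, Pow(51478, -1), 572), 464940) = Add(Mul(1992, Rational(1, 51478), 572), 464940) = Add(Rational(569712, 25739), 464940) = Rational(11967660372, 25739)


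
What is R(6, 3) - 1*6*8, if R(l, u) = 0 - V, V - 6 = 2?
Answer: -56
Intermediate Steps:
V = 8 (V = 6 + 2 = 8)
R(l, u) = -8 (R(l, u) = 0 - 1*8 = 0 - 8 = -8)
R(6, 3) - 1*6*8 = -8 - 1*6*8 = -8 - 6*8 = -8 - 48 = -56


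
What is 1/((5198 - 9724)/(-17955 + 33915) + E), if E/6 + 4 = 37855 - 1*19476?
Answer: 7980/879792737 ≈ 9.0703e-6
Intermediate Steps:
E = 110250 (E = -24 + 6*(37855 - 1*19476) = -24 + 6*(37855 - 19476) = -24 + 6*18379 = -24 + 110274 = 110250)
1/((5198 - 9724)/(-17955 + 33915) + E) = 1/((5198 - 9724)/(-17955 + 33915) + 110250) = 1/(-4526/15960 + 110250) = 1/(-4526*1/15960 + 110250) = 1/(-2263/7980 + 110250) = 1/(879792737/7980) = 7980/879792737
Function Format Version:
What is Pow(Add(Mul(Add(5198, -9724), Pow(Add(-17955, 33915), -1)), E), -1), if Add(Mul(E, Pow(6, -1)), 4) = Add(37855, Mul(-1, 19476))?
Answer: Rational(7980, 879792737) ≈ 9.0703e-6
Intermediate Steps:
E = 110250 (E = Add(-24, Mul(6, Add(37855, Mul(-1, 19476)))) = Add(-24, Mul(6, Add(37855, -19476))) = Add(-24, Mul(6, 18379)) = Add(-24, 110274) = 110250)
Pow(Add(Mul(Add(5198, -9724), Pow(Add(-17955, 33915), -1)), E), -1) = Pow(Add(Mul(Add(5198, -9724), Pow(Add(-17955, 33915), -1)), 110250), -1) = Pow(Add(Mul(-4526, Pow(15960, -1)), 110250), -1) = Pow(Add(Mul(-4526, Rational(1, 15960)), 110250), -1) = Pow(Add(Rational(-2263, 7980), 110250), -1) = Pow(Rational(879792737, 7980), -1) = Rational(7980, 879792737)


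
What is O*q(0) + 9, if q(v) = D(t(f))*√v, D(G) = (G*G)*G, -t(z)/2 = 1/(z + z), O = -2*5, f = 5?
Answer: 9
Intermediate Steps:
O = -10
t(z) = -1/z (t(z) = -2/(z + z) = -2*1/(2*z) = -1/z)
D(G) = G³ (D(G) = G²*G = G³)
q(v) = -√v/125 (q(v) = (-1/5)³*√v = (-1*⅕)³*√v = (-⅕)³*√v = -√v/125)
O*q(0) + 9 = -(-2)*√0/25 + 9 = -(-2)*0/25 + 9 = -10*0 + 9 = 0 + 9 = 9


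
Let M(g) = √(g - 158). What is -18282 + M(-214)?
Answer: -18282 + 2*I*√93 ≈ -18282.0 + 19.287*I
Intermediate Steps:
M(g) = √(-158 + g)
-18282 + M(-214) = -18282 + √(-158 - 214) = -18282 + √(-372) = -18282 + 2*I*√93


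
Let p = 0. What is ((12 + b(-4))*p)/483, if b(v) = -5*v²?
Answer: 0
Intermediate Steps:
((12 + b(-4))*p)/483 = ((12 - 5*(-4)²)*0)/483 = ((12 - 5*16)*0)*(1/483) = ((12 - 80)*0)*(1/483) = -68*0*(1/483) = 0*(1/483) = 0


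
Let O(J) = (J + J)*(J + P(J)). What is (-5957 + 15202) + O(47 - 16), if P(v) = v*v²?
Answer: 1858209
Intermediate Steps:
P(v) = v³
O(J) = 2*J*(J + J³) (O(J) = (J + J)*(J + J³) = (2*J)*(J + J³) = 2*J*(J + J³))
(-5957 + 15202) + O(47 - 16) = (-5957 + 15202) + 2*(47 - 16)²*(1 + (47 - 16)²) = 9245 + 2*31²*(1 + 31²) = 9245 + 2*961*(1 + 961) = 9245 + 2*961*962 = 9245 + 1848964 = 1858209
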